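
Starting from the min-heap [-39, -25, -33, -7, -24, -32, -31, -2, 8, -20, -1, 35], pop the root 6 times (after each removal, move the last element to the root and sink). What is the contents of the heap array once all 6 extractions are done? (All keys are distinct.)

extract-min #1 returns -39:
  remove root -39; move last element 35 to root → [35, -25, -33, -7, -24, -32, -31, -2, 8, -20, -1]
  35 vs smaller child -33 at index 2, swap → [-33, -25, 35, -7, -24, -32, -31, -2, 8, -20, -1]
  35 vs smaller child -32 at index 5, swap → [-33, -25, -32, -7, -24, 35, -31, -2, 8, -20, -1]
extract-min #2 returns -33:
  remove root -33; move last element -1 to root → [-1, -25, -32, -7, -24, 35, -31, -2, 8, -20]
  -1 vs smaller child -32 at index 2, swap → [-32, -25, -1, -7, -24, 35, -31, -2, 8, -20]
  -1 vs smaller child -31 at index 6, swap → [-32, -25, -31, -7, -24, 35, -1, -2, 8, -20]
extract-min #3 returns -32:
  remove root -32; move last element -20 to root → [-20, -25, -31, -7, -24, 35, -1, -2, 8]
  -20 vs smaller child -31 at index 2, swap → [-31, -25, -20, -7, -24, 35, -1, -2, 8]
extract-min #4 returns -31:
  remove root -31; move last element 8 to root → [8, -25, -20, -7, -24, 35, -1, -2]
  8 vs smaller child -25 at index 1, swap → [-25, 8, -20, -7, -24, 35, -1, -2]
  8 vs smaller child -24 at index 4, swap → [-25, -24, -20, -7, 8, 35, -1, -2]
extract-min #5 returns -25:
  remove root -25; move last element -2 to root → [-2, -24, -20, -7, 8, 35, -1]
  -2 vs smaller child -24 at index 1, swap → [-24, -2, -20, -7, 8, 35, -1]
  -2 vs smaller child -7 at index 3, swap → [-24, -7, -20, -2, 8, 35, -1]
extract-min #6 returns -24:
  remove root -24; move last element -1 to root → [-1, -7, -20, -2, 8, 35]
  -1 vs smaller child -20 at index 2, swap → [-20, -7, -1, -2, 8, 35]

[-20, -7, -1, -2, 8, 35]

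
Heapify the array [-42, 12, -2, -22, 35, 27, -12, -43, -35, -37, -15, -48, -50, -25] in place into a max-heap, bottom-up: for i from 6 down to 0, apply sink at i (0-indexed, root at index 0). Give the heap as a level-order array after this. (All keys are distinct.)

sift down from index 6: already satisfies heap property
sift down from index 5: already satisfies heap property
sift down from index 4: already satisfies heap property
sift down from index 3: already satisfies heap property
sift down from index 2:
  -2 vs larger child 27 at index 5, swap → [-42, 12, 27, -22, 35, -2, -12, -43, -35, -37, -15, -48, -50, -25]
sift down from index 1:
  12 vs larger child 35 at index 4, swap → [-42, 35, 27, -22, 12, -2, -12, -43, -35, -37, -15, -48, -50, -25]
sift down from index 0:
  -42 vs larger child 35 at index 1, swap → [35, -42, 27, -22, 12, -2, -12, -43, -35, -37, -15, -48, -50, -25]
  -42 vs larger child 12 at index 4, swap → [35, 12, 27, -22, -42, -2, -12, -43, -35, -37, -15, -48, -50, -25]
  -42 vs larger child -15 at index 10, swap → [35, 12, 27, -22, -15, -2, -12, -43, -35, -37, -42, -48, -50, -25]

[35, 12, 27, -22, -15, -2, -12, -43, -35, -37, -42, -48, -50, -25]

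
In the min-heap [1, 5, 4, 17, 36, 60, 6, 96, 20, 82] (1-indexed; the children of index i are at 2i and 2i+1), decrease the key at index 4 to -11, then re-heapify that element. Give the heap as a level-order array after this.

set index 4 from 17 to -11 → [1, 5, 4, -11, 36, 60, 6, 96, 20, 82]
-11 < parent 5 at index 2, swap → [1, -11, 4, 5, 36, 60, 6, 96, 20, 82]
-11 < parent 1 at index 1, swap → [-11, 1, 4, 5, 36, 60, 6, 96, 20, 82]

[-11, 1, 4, 5, 36, 60, 6, 96, 20, 82]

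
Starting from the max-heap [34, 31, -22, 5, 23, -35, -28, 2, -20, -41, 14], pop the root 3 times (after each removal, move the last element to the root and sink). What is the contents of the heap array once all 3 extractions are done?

[14, 5, -22, 2, -41, -35, -28, -20]

extract-max #1 returns 34:
  remove root 34; move last element 14 to root → [14, 31, -22, 5, 23, -35, -28, 2, -20, -41]
  14 vs larger child 31 at index 1, swap → [31, 14, -22, 5, 23, -35, -28, 2, -20, -41]
  14 vs larger child 23 at index 4, swap → [31, 23, -22, 5, 14, -35, -28, 2, -20, -41]
extract-max #2 returns 31:
  remove root 31; move last element -41 to root → [-41, 23, -22, 5, 14, -35, -28, 2, -20]
  -41 vs larger child 23 at index 1, swap → [23, -41, -22, 5, 14, -35, -28, 2, -20]
  -41 vs larger child 14 at index 4, swap → [23, 14, -22, 5, -41, -35, -28, 2, -20]
extract-max #3 returns 23:
  remove root 23; move last element -20 to root → [-20, 14, -22, 5, -41, -35, -28, 2]
  -20 vs larger child 14 at index 1, swap → [14, -20, -22, 5, -41, -35, -28, 2]
  -20 vs larger child 5 at index 3, swap → [14, 5, -22, -20, -41, -35, -28, 2]
  -20 vs only child 2 at index 7, swap → [14, 5, -22, 2, -41, -35, -28, -20]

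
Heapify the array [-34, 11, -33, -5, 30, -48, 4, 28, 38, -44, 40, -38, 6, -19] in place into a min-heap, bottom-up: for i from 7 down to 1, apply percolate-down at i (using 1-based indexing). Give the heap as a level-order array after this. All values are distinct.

sift down from index 7:
  4 vs only child -19 at index 14, swap → [-34, 11, -33, -5, 30, -48, -19, 28, 38, -44, 40, -38, 6, 4]
sift down from index 6: already satisfies heap property
sift down from index 5:
  30 vs smaller child -44 at index 10, swap → [-34, 11, -33, -5, -44, -48, -19, 28, 38, 30, 40, -38, 6, 4]
sift down from index 4: already satisfies heap property
sift down from index 3:
  -33 vs smaller child -48 at index 6, swap → [-34, 11, -48, -5, -44, -33, -19, 28, 38, 30, 40, -38, 6, 4]
  -33 vs smaller child -38 at index 12, swap → [-34, 11, -48, -5, -44, -38, -19, 28, 38, 30, 40, -33, 6, 4]
sift down from index 2:
  11 vs smaller child -44 at index 5, swap → [-34, -44, -48, -5, 11, -38, -19, 28, 38, 30, 40, -33, 6, 4]
sift down from index 1:
  -34 vs smaller child -48 at index 3, swap → [-48, -44, -34, -5, 11, -38, -19, 28, 38, 30, 40, -33, 6, 4]
  -34 vs smaller child -38 at index 6, swap → [-48, -44, -38, -5, 11, -34, -19, 28, 38, 30, 40, -33, 6, 4]

[-48, -44, -38, -5, 11, -34, -19, 28, 38, 30, 40, -33, 6, 4]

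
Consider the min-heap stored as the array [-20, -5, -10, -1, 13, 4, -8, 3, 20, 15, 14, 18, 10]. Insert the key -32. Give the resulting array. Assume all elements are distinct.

[-32, -5, -20, -1, 13, 4, -10, 3, 20, 15, 14, 18, 10, -8]

append -32 at index 13 → [-20, -5, -10, -1, 13, 4, -8, 3, 20, 15, 14, 18, 10, -32]
-32 < parent -8 at index 6, swap → [-20, -5, -10, -1, 13, 4, -32, 3, 20, 15, 14, 18, 10, -8]
-32 < parent -10 at index 2, swap → [-20, -5, -32, -1, 13, 4, -10, 3, 20, 15, 14, 18, 10, -8]
-32 < parent -20 at index 0, swap → [-32, -5, -20, -1, 13, 4, -10, 3, 20, 15, 14, 18, 10, -8]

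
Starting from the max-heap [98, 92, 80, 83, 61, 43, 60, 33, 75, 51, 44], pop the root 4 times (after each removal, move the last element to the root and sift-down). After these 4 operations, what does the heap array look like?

[75, 61, 60, 51, 33, 43, 44]

extract-max #1 returns 98:
  remove root 98; move last element 44 to root → [44, 92, 80, 83, 61, 43, 60, 33, 75, 51]
  44 vs larger child 92 at index 1, swap → [92, 44, 80, 83, 61, 43, 60, 33, 75, 51]
  44 vs larger child 83 at index 3, swap → [92, 83, 80, 44, 61, 43, 60, 33, 75, 51]
  44 vs larger child 75 at index 8, swap → [92, 83, 80, 75, 61, 43, 60, 33, 44, 51]
extract-max #2 returns 92:
  remove root 92; move last element 51 to root → [51, 83, 80, 75, 61, 43, 60, 33, 44]
  51 vs larger child 83 at index 1, swap → [83, 51, 80, 75, 61, 43, 60, 33, 44]
  51 vs larger child 75 at index 3, swap → [83, 75, 80, 51, 61, 43, 60, 33, 44]
extract-max #3 returns 83:
  remove root 83; move last element 44 to root → [44, 75, 80, 51, 61, 43, 60, 33]
  44 vs larger child 80 at index 2, swap → [80, 75, 44, 51, 61, 43, 60, 33]
  44 vs larger child 60 at index 6, swap → [80, 75, 60, 51, 61, 43, 44, 33]
extract-max #4 returns 80:
  remove root 80; move last element 33 to root → [33, 75, 60, 51, 61, 43, 44]
  33 vs larger child 75 at index 1, swap → [75, 33, 60, 51, 61, 43, 44]
  33 vs larger child 61 at index 4, swap → [75, 61, 60, 51, 33, 43, 44]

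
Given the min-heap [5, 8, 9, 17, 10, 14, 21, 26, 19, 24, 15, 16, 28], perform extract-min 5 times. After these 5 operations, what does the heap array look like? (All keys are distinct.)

[15, 17, 16, 19, 24, 28, 21, 26]

extract-min #1 returns 5:
  remove root 5; move last element 28 to root → [28, 8, 9, 17, 10, 14, 21, 26, 19, 24, 15, 16]
  28 vs smaller child 8 at index 1, swap → [8, 28, 9, 17, 10, 14, 21, 26, 19, 24, 15, 16]
  28 vs smaller child 10 at index 4, swap → [8, 10, 9, 17, 28, 14, 21, 26, 19, 24, 15, 16]
  28 vs smaller child 15 at index 10, swap → [8, 10, 9, 17, 15, 14, 21, 26, 19, 24, 28, 16]
extract-min #2 returns 8:
  remove root 8; move last element 16 to root → [16, 10, 9, 17, 15, 14, 21, 26, 19, 24, 28]
  16 vs smaller child 9 at index 2, swap → [9, 10, 16, 17, 15, 14, 21, 26, 19, 24, 28]
  16 vs smaller child 14 at index 5, swap → [9, 10, 14, 17, 15, 16, 21, 26, 19, 24, 28]
extract-min #3 returns 9:
  remove root 9; move last element 28 to root → [28, 10, 14, 17, 15, 16, 21, 26, 19, 24]
  28 vs smaller child 10 at index 1, swap → [10, 28, 14, 17, 15, 16, 21, 26, 19, 24]
  28 vs smaller child 15 at index 4, swap → [10, 15, 14, 17, 28, 16, 21, 26, 19, 24]
  28 vs only child 24 at index 9, swap → [10, 15, 14, 17, 24, 16, 21, 26, 19, 28]
extract-min #4 returns 10:
  remove root 10; move last element 28 to root → [28, 15, 14, 17, 24, 16, 21, 26, 19]
  28 vs smaller child 14 at index 2, swap → [14, 15, 28, 17, 24, 16, 21, 26, 19]
  28 vs smaller child 16 at index 5, swap → [14, 15, 16, 17, 24, 28, 21, 26, 19]
extract-min #5 returns 14:
  remove root 14; move last element 19 to root → [19, 15, 16, 17, 24, 28, 21, 26]
  19 vs smaller child 15 at index 1, swap → [15, 19, 16, 17, 24, 28, 21, 26]
  19 vs smaller child 17 at index 3, swap → [15, 17, 16, 19, 24, 28, 21, 26]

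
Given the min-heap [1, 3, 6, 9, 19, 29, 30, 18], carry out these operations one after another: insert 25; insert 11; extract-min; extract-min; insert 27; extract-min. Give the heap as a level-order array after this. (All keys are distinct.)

[9, 11, 25, 18, 27, 29, 30, 19]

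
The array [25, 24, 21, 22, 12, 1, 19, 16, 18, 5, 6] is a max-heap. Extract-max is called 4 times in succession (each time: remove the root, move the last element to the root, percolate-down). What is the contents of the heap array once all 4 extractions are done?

[19, 18, 6, 16, 12, 1, 5]

extract-max #1 returns 25:
  remove root 25; move last element 6 to root → [6, 24, 21, 22, 12, 1, 19, 16, 18, 5]
  6 vs larger child 24 at index 1, swap → [24, 6, 21, 22, 12, 1, 19, 16, 18, 5]
  6 vs larger child 22 at index 3, swap → [24, 22, 21, 6, 12, 1, 19, 16, 18, 5]
  6 vs larger child 18 at index 8, swap → [24, 22, 21, 18, 12, 1, 19, 16, 6, 5]
extract-max #2 returns 24:
  remove root 24; move last element 5 to root → [5, 22, 21, 18, 12, 1, 19, 16, 6]
  5 vs larger child 22 at index 1, swap → [22, 5, 21, 18, 12, 1, 19, 16, 6]
  5 vs larger child 18 at index 3, swap → [22, 18, 21, 5, 12, 1, 19, 16, 6]
  5 vs larger child 16 at index 7, swap → [22, 18, 21, 16, 12, 1, 19, 5, 6]
extract-max #3 returns 22:
  remove root 22; move last element 6 to root → [6, 18, 21, 16, 12, 1, 19, 5]
  6 vs larger child 21 at index 2, swap → [21, 18, 6, 16, 12, 1, 19, 5]
  6 vs larger child 19 at index 6, swap → [21, 18, 19, 16, 12, 1, 6, 5]
extract-max #4 returns 21:
  remove root 21; move last element 5 to root → [5, 18, 19, 16, 12, 1, 6]
  5 vs larger child 19 at index 2, swap → [19, 18, 5, 16, 12, 1, 6]
  5 vs larger child 6 at index 6, swap → [19, 18, 6, 16, 12, 1, 5]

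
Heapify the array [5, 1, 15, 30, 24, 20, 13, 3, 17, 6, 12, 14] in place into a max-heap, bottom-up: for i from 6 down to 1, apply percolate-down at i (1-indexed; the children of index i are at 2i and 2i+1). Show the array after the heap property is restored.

sift down from index 6: already satisfies heap property
sift down from index 5: already satisfies heap property
sift down from index 4: already satisfies heap property
sift down from index 3:
  15 vs larger child 20 at index 6, swap → [5, 1, 20, 30, 24, 15, 13, 3, 17, 6, 12, 14]
sift down from index 2:
  1 vs larger child 30 at index 4, swap → [5, 30, 20, 1, 24, 15, 13, 3, 17, 6, 12, 14]
  1 vs larger child 17 at index 9, swap → [5, 30, 20, 17, 24, 15, 13, 3, 1, 6, 12, 14]
sift down from index 1:
  5 vs larger child 30 at index 2, swap → [30, 5, 20, 17, 24, 15, 13, 3, 1, 6, 12, 14]
  5 vs larger child 24 at index 5, swap → [30, 24, 20, 17, 5, 15, 13, 3, 1, 6, 12, 14]
  5 vs larger child 12 at index 11, swap → [30, 24, 20, 17, 12, 15, 13, 3, 1, 6, 5, 14]

[30, 24, 20, 17, 12, 15, 13, 3, 1, 6, 5, 14]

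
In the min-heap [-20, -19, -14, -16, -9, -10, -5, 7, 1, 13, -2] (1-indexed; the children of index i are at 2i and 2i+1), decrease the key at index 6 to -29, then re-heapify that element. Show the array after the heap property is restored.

[-29, -19, -20, -16, -9, -14, -5, 7, 1, 13, -2]

set index 6 from -10 to -29 → [-20, -19, -14, -16, -9, -29, -5, 7, 1, 13, -2]
-29 < parent -14 at index 3, swap → [-20, -19, -29, -16, -9, -14, -5, 7, 1, 13, -2]
-29 < parent -20 at index 1, swap → [-29, -19, -20, -16, -9, -14, -5, 7, 1, 13, -2]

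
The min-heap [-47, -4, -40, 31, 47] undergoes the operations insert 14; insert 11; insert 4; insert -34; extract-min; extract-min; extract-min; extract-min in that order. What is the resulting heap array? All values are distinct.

insert 14:
  append 14 at index 5 → [-47, -4, -40, 31, 47, 14] (no swap needed)
insert 11:
  append 11 at index 6 → [-47, -4, -40, 31, 47, 14, 11] (no swap needed)
insert 4:
  append 4 at index 7 → [-47, -4, -40, 31, 47, 14, 11, 4]
  4 < parent 31 at index 3, swap → [-47, -4, -40, 4, 47, 14, 11, 31]
insert -34:
  append -34 at index 8 → [-47, -4, -40, 4, 47, 14, 11, 31, -34]
  -34 < parent 4 at index 3, swap → [-47, -4, -40, -34, 47, 14, 11, 31, 4]
  -34 < parent -4 at index 1, swap → [-47, -34, -40, -4, 47, 14, 11, 31, 4]
extract-min → returns -47:
  remove root -47; move last element 4 to root → [4, -34, -40, -4, 47, 14, 11, 31]
  4 vs smaller child -40 at index 2, swap → [-40, -34, 4, -4, 47, 14, 11, 31]
extract-min → returns -40:
  remove root -40; move last element 31 to root → [31, -34, 4, -4, 47, 14, 11]
  31 vs smaller child -34 at index 1, swap → [-34, 31, 4, -4, 47, 14, 11]
  31 vs smaller child -4 at index 3, swap → [-34, -4, 4, 31, 47, 14, 11]
extract-min → returns -34:
  remove root -34; move last element 11 to root → [11, -4, 4, 31, 47, 14]
  11 vs smaller child -4 at index 1, swap → [-4, 11, 4, 31, 47, 14]
extract-min → returns -4:
  remove root -4; move last element 14 to root → [14, 11, 4, 31, 47]
  14 vs smaller child 4 at index 2, swap → [4, 11, 14, 31, 47]

[4, 11, 14, 31, 47]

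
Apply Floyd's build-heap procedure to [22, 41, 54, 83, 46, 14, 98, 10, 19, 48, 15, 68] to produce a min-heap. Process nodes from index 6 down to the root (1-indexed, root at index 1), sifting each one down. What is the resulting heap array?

[10, 15, 14, 19, 22, 54, 98, 83, 41, 48, 46, 68]

sift down from index 6: already satisfies heap property
sift down from index 5:
  46 vs smaller child 15 at index 11, swap → [22, 41, 54, 83, 15, 14, 98, 10, 19, 48, 46, 68]
sift down from index 4:
  83 vs smaller child 10 at index 8, swap → [22, 41, 54, 10, 15, 14, 98, 83, 19, 48, 46, 68]
sift down from index 3:
  54 vs smaller child 14 at index 6, swap → [22, 41, 14, 10, 15, 54, 98, 83, 19, 48, 46, 68]
sift down from index 2:
  41 vs smaller child 10 at index 4, swap → [22, 10, 14, 41, 15, 54, 98, 83, 19, 48, 46, 68]
  41 vs smaller child 19 at index 9, swap → [22, 10, 14, 19, 15, 54, 98, 83, 41, 48, 46, 68]
sift down from index 1:
  22 vs smaller child 10 at index 2, swap → [10, 22, 14, 19, 15, 54, 98, 83, 41, 48, 46, 68]
  22 vs smaller child 15 at index 5, swap → [10, 15, 14, 19, 22, 54, 98, 83, 41, 48, 46, 68]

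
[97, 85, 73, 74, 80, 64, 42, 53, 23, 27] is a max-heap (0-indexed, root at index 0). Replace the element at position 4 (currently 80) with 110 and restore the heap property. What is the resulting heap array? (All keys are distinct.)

[110, 97, 73, 74, 85, 64, 42, 53, 23, 27]

set index 4 from 80 to 110 → [97, 85, 73, 74, 110, 64, 42, 53, 23, 27]
110 > parent 85 at index 1, swap → [97, 110, 73, 74, 85, 64, 42, 53, 23, 27]
110 > parent 97 at index 0, swap → [110, 97, 73, 74, 85, 64, 42, 53, 23, 27]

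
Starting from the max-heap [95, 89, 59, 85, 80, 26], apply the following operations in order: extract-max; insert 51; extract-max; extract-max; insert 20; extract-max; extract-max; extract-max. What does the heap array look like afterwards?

[26, 20]

extract-max → returns 95:
  remove root 95; move last element 26 to root → [26, 89, 59, 85, 80]
  26 vs larger child 89 at index 1, swap → [89, 26, 59, 85, 80]
  26 vs larger child 85 at index 3, swap → [89, 85, 59, 26, 80]
insert 51:
  append 51 at index 5 → [89, 85, 59, 26, 80, 51] (no swap needed)
extract-max → returns 89:
  remove root 89; move last element 51 to root → [51, 85, 59, 26, 80]
  51 vs larger child 85 at index 1, swap → [85, 51, 59, 26, 80]
  51 vs larger child 80 at index 4, swap → [85, 80, 59, 26, 51]
extract-max → returns 85:
  remove root 85; move last element 51 to root → [51, 80, 59, 26]
  51 vs larger child 80 at index 1, swap → [80, 51, 59, 26]
insert 20:
  append 20 at index 4 → [80, 51, 59, 26, 20] (no swap needed)
extract-max → returns 80:
  remove root 80; move last element 20 to root → [20, 51, 59, 26]
  20 vs larger child 59 at index 2, swap → [59, 51, 20, 26]
extract-max → returns 59:
  remove root 59; move last element 26 to root → [26, 51, 20]
  26 vs larger child 51 at index 1, swap → [51, 26, 20]
extract-max → returns 51:
  remove root 51; move last element 20 to root → [20, 26]
  20 vs only child 26 at index 1, swap → [26, 20]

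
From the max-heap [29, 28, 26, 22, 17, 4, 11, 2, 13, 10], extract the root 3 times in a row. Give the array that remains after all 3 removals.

extract-max #1 returns 29:
  remove root 29; move last element 10 to root → [10, 28, 26, 22, 17, 4, 11, 2, 13]
  10 vs larger child 28 at index 1, swap → [28, 10, 26, 22, 17, 4, 11, 2, 13]
  10 vs larger child 22 at index 3, swap → [28, 22, 26, 10, 17, 4, 11, 2, 13]
  10 vs larger child 13 at index 8, swap → [28, 22, 26, 13, 17, 4, 11, 2, 10]
extract-max #2 returns 28:
  remove root 28; move last element 10 to root → [10, 22, 26, 13, 17, 4, 11, 2]
  10 vs larger child 26 at index 2, swap → [26, 22, 10, 13, 17, 4, 11, 2]
  10 vs larger child 11 at index 6, swap → [26, 22, 11, 13, 17, 4, 10, 2]
extract-max #3 returns 26:
  remove root 26; move last element 2 to root → [2, 22, 11, 13, 17, 4, 10]
  2 vs larger child 22 at index 1, swap → [22, 2, 11, 13, 17, 4, 10]
  2 vs larger child 17 at index 4, swap → [22, 17, 11, 13, 2, 4, 10]

[22, 17, 11, 13, 2, 4, 10]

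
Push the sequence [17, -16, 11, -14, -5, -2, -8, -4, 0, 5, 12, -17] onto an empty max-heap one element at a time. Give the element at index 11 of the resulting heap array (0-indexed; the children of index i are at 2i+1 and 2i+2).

-17

Insert 17:
  append 17 at index 0 → [17] (no swap needed)
Insert -16:
  append -16 at index 1 → [17, -16] (no swap needed)
Insert 11:
  append 11 at index 2 → [17, -16, 11] (no swap needed)
Insert -14:
  append -14 at index 3 → [17, -16, 11, -14]
  -14 > parent -16 at index 1, swap → [17, -14, 11, -16]
Insert -5:
  append -5 at index 4 → [17, -14, 11, -16, -5]
  -5 > parent -14 at index 1, swap → [17, -5, 11, -16, -14]
Insert -2:
  append -2 at index 5 → [17, -5, 11, -16, -14, -2] (no swap needed)
Insert -8:
  append -8 at index 6 → [17, -5, 11, -16, -14, -2, -8] (no swap needed)
Insert -4:
  append -4 at index 7 → [17, -5, 11, -16, -14, -2, -8, -4]
  -4 > parent -16 at index 3, swap → [17, -5, 11, -4, -14, -2, -8, -16]
  -4 > parent -5 at index 1, swap → [17, -4, 11, -5, -14, -2, -8, -16]
Insert 0:
  append 0 at index 8 → [17, -4, 11, -5, -14, -2, -8, -16, 0]
  0 > parent -5 at index 3, swap → [17, -4, 11, 0, -14, -2, -8, -16, -5]
  0 > parent -4 at index 1, swap → [17, 0, 11, -4, -14, -2, -8, -16, -5]
Insert 5:
  append 5 at index 9 → [17, 0, 11, -4, -14, -2, -8, -16, -5, 5]
  5 > parent -14 at index 4, swap → [17, 0, 11, -4, 5, -2, -8, -16, -5, -14]
  5 > parent 0 at index 1, swap → [17, 5, 11, -4, 0, -2, -8, -16, -5, -14]
Insert 12:
  append 12 at index 10 → [17, 5, 11, -4, 0, -2, -8, -16, -5, -14, 12]
  12 > parent 0 at index 4, swap → [17, 5, 11, -4, 12, -2, -8, -16, -5, -14, 0]
  12 > parent 5 at index 1, swap → [17, 12, 11, -4, 5, -2, -8, -16, -5, -14, 0]
Insert -17:
  append -17 at index 11 → [17, 12, 11, -4, 5, -2, -8, -16, -5, -14, 0, -17] (no swap needed)
resulting array: [17, 12, 11, -4, 5, -2, -8, -16, -5, -14, 0, -17]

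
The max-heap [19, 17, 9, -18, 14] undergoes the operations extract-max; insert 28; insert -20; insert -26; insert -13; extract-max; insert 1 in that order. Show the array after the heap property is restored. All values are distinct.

[17, 14, 9, 1, -18, -20, -26, -13]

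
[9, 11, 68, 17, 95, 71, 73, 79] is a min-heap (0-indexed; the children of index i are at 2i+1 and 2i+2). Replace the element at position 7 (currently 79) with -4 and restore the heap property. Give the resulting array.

[-4, 9, 68, 11, 95, 71, 73, 17]

set index 7 from 79 to -4 → [9, 11, 68, 17, 95, 71, 73, -4]
-4 < parent 17 at index 3, swap → [9, 11, 68, -4, 95, 71, 73, 17]
-4 < parent 11 at index 1, swap → [9, -4, 68, 11, 95, 71, 73, 17]
-4 < parent 9 at index 0, swap → [-4, 9, 68, 11, 95, 71, 73, 17]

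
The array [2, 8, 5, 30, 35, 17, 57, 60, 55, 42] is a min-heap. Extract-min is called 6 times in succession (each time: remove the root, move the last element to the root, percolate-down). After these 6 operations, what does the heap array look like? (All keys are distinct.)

extract-min #1 returns 2:
  remove root 2; move last element 42 to root → [42, 8, 5, 30, 35, 17, 57, 60, 55]
  42 vs smaller child 5 at index 2, swap → [5, 8, 42, 30, 35, 17, 57, 60, 55]
  42 vs smaller child 17 at index 5, swap → [5, 8, 17, 30, 35, 42, 57, 60, 55]
extract-min #2 returns 5:
  remove root 5; move last element 55 to root → [55, 8, 17, 30, 35, 42, 57, 60]
  55 vs smaller child 8 at index 1, swap → [8, 55, 17, 30, 35, 42, 57, 60]
  55 vs smaller child 30 at index 3, swap → [8, 30, 17, 55, 35, 42, 57, 60]
extract-min #3 returns 8:
  remove root 8; move last element 60 to root → [60, 30, 17, 55, 35, 42, 57]
  60 vs smaller child 17 at index 2, swap → [17, 30, 60, 55, 35, 42, 57]
  60 vs smaller child 42 at index 5, swap → [17, 30, 42, 55, 35, 60, 57]
extract-min #4 returns 17:
  remove root 17; move last element 57 to root → [57, 30, 42, 55, 35, 60]
  57 vs smaller child 30 at index 1, swap → [30, 57, 42, 55, 35, 60]
  57 vs smaller child 35 at index 4, swap → [30, 35, 42, 55, 57, 60]
extract-min #5 returns 30:
  remove root 30; move last element 60 to root → [60, 35, 42, 55, 57]
  60 vs smaller child 35 at index 1, swap → [35, 60, 42, 55, 57]
  60 vs smaller child 55 at index 3, swap → [35, 55, 42, 60, 57]
extract-min #6 returns 35:
  remove root 35; move last element 57 to root → [57, 55, 42, 60]
  57 vs smaller child 42 at index 2, swap → [42, 55, 57, 60]

[42, 55, 57, 60]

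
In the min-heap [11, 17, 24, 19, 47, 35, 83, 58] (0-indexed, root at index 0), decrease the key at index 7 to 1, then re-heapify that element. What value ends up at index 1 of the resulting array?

set index 7 from 58 to 1 → [11, 17, 24, 19, 47, 35, 83, 1]
1 < parent 19 at index 3, swap → [11, 17, 24, 1, 47, 35, 83, 19]
1 < parent 17 at index 1, swap → [11, 1, 24, 17, 47, 35, 83, 19]
1 < parent 11 at index 0, swap → [1, 11, 24, 17, 47, 35, 83, 19]
resulting array: [1, 11, 24, 17, 47, 35, 83, 19]

11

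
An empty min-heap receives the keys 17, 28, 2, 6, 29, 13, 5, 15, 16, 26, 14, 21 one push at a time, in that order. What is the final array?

[2, 6, 5, 15, 14, 17, 13, 28, 16, 29, 26, 21]

Insert 17:
  append 17 at index 0 → [17] (no swap needed)
Insert 28:
  append 28 at index 1 → [17, 28] (no swap needed)
Insert 2:
  append 2 at index 2 → [17, 28, 2]
  2 < parent 17 at index 0, swap → [2, 28, 17]
Insert 6:
  append 6 at index 3 → [2, 28, 17, 6]
  6 < parent 28 at index 1, swap → [2, 6, 17, 28]
Insert 29:
  append 29 at index 4 → [2, 6, 17, 28, 29] (no swap needed)
Insert 13:
  append 13 at index 5 → [2, 6, 17, 28, 29, 13]
  13 < parent 17 at index 2, swap → [2, 6, 13, 28, 29, 17]
Insert 5:
  append 5 at index 6 → [2, 6, 13, 28, 29, 17, 5]
  5 < parent 13 at index 2, swap → [2, 6, 5, 28, 29, 17, 13]
Insert 15:
  append 15 at index 7 → [2, 6, 5, 28, 29, 17, 13, 15]
  15 < parent 28 at index 3, swap → [2, 6, 5, 15, 29, 17, 13, 28]
Insert 16:
  append 16 at index 8 → [2, 6, 5, 15, 29, 17, 13, 28, 16] (no swap needed)
Insert 26:
  append 26 at index 9 → [2, 6, 5, 15, 29, 17, 13, 28, 16, 26]
  26 < parent 29 at index 4, swap → [2, 6, 5, 15, 26, 17, 13, 28, 16, 29]
Insert 14:
  append 14 at index 10 → [2, 6, 5, 15, 26, 17, 13, 28, 16, 29, 14]
  14 < parent 26 at index 4, swap → [2, 6, 5, 15, 14, 17, 13, 28, 16, 29, 26]
Insert 21:
  append 21 at index 11 → [2, 6, 5, 15, 14, 17, 13, 28, 16, 29, 26, 21] (no swap needed)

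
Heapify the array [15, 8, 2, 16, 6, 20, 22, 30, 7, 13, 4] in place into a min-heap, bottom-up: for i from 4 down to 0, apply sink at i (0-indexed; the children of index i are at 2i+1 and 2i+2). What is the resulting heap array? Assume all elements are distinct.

[2, 4, 15, 7, 6, 20, 22, 30, 16, 13, 8]

sift down from index 4:
  6 vs smaller child 4 at index 10, swap → [15, 8, 2, 16, 4, 20, 22, 30, 7, 13, 6]
sift down from index 3:
  16 vs smaller child 7 at index 8, swap → [15, 8, 2, 7, 4, 20, 22, 30, 16, 13, 6]
sift down from index 2: already satisfies heap property
sift down from index 1:
  8 vs smaller child 4 at index 4, swap → [15, 4, 2, 7, 8, 20, 22, 30, 16, 13, 6]
  8 vs smaller child 6 at index 10, swap → [15, 4, 2, 7, 6, 20, 22, 30, 16, 13, 8]
sift down from index 0:
  15 vs smaller child 2 at index 2, swap → [2, 4, 15, 7, 6, 20, 22, 30, 16, 13, 8]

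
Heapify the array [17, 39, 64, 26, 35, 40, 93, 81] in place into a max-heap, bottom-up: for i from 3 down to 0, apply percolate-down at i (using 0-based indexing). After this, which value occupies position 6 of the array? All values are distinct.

17

sift down from index 3:
  26 vs only child 81 at index 7, swap → [17, 39, 64, 81, 35, 40, 93, 26]
sift down from index 2:
  64 vs larger child 93 at index 6, swap → [17, 39, 93, 81, 35, 40, 64, 26]
sift down from index 1:
  39 vs larger child 81 at index 3, swap → [17, 81, 93, 39, 35, 40, 64, 26]
sift down from index 0:
  17 vs larger child 93 at index 2, swap → [93, 81, 17, 39, 35, 40, 64, 26]
  17 vs larger child 64 at index 6, swap → [93, 81, 64, 39, 35, 40, 17, 26]
resulting array: [93, 81, 64, 39, 35, 40, 17, 26]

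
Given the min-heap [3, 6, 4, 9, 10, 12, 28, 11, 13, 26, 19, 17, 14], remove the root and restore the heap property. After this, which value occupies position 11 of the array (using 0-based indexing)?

remove root 3; move last element 14 to root → [14, 6, 4, 9, 10, 12, 28, 11, 13, 26, 19, 17]
14 vs smaller child 4 at index 2, swap → [4, 6, 14, 9, 10, 12, 28, 11, 13, 26, 19, 17]
14 vs smaller child 12 at index 5, swap → [4, 6, 12, 9, 10, 14, 28, 11, 13, 26, 19, 17]
resulting array: [4, 6, 12, 9, 10, 14, 28, 11, 13, 26, 19, 17]

17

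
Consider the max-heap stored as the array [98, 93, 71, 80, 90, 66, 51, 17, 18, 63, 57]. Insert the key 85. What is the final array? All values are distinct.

[98, 93, 85, 80, 90, 71, 51, 17, 18, 63, 57, 66]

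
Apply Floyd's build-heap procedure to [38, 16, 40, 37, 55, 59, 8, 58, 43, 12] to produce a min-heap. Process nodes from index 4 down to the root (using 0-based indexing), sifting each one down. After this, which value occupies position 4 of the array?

16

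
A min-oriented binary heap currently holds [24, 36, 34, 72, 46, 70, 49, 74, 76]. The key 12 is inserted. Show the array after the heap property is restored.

[12, 24, 34, 72, 36, 70, 49, 74, 76, 46]

append 12 at index 9 → [24, 36, 34, 72, 46, 70, 49, 74, 76, 12]
12 < parent 46 at index 4, swap → [24, 36, 34, 72, 12, 70, 49, 74, 76, 46]
12 < parent 36 at index 1, swap → [24, 12, 34, 72, 36, 70, 49, 74, 76, 46]
12 < parent 24 at index 0, swap → [12, 24, 34, 72, 36, 70, 49, 74, 76, 46]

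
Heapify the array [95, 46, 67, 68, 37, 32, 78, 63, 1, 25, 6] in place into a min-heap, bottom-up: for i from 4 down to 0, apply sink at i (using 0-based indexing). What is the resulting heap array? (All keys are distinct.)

sift down from index 4:
  37 vs smaller child 6 at index 10, swap → [95, 46, 67, 68, 6, 32, 78, 63, 1, 25, 37]
sift down from index 3:
  68 vs smaller child 1 at index 8, swap → [95, 46, 67, 1, 6, 32, 78, 63, 68, 25, 37]
sift down from index 2:
  67 vs smaller child 32 at index 5, swap → [95, 46, 32, 1, 6, 67, 78, 63, 68, 25, 37]
sift down from index 1:
  46 vs smaller child 1 at index 3, swap → [95, 1, 32, 46, 6, 67, 78, 63, 68, 25, 37]
sift down from index 0:
  95 vs smaller child 1 at index 1, swap → [1, 95, 32, 46, 6, 67, 78, 63, 68, 25, 37]
  95 vs smaller child 6 at index 4, swap → [1, 6, 32, 46, 95, 67, 78, 63, 68, 25, 37]
  95 vs smaller child 25 at index 9, swap → [1, 6, 32, 46, 25, 67, 78, 63, 68, 95, 37]

[1, 6, 32, 46, 25, 67, 78, 63, 68, 95, 37]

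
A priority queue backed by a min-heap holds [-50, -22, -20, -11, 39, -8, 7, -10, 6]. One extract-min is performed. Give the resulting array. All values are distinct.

[-22, -11, -20, -10, 39, -8, 7, 6]

remove root -50; move last element 6 to root → [6, -22, -20, -11, 39, -8, 7, -10]
6 vs smaller child -22 at index 1, swap → [-22, 6, -20, -11, 39, -8, 7, -10]
6 vs smaller child -11 at index 3, swap → [-22, -11, -20, 6, 39, -8, 7, -10]
6 vs only child -10 at index 7, swap → [-22, -11, -20, -10, 39, -8, 7, 6]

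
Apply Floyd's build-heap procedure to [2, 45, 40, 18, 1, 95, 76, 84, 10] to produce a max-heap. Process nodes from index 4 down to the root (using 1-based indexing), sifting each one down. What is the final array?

sift down from index 4:
  18 vs larger child 84 at index 8, swap → [2, 45, 40, 84, 1, 95, 76, 18, 10]
sift down from index 3:
  40 vs larger child 95 at index 6, swap → [2, 45, 95, 84, 1, 40, 76, 18, 10]
sift down from index 2:
  45 vs larger child 84 at index 4, swap → [2, 84, 95, 45, 1, 40, 76, 18, 10]
sift down from index 1:
  2 vs larger child 95 at index 3, swap → [95, 84, 2, 45, 1, 40, 76, 18, 10]
  2 vs larger child 76 at index 7, swap → [95, 84, 76, 45, 1, 40, 2, 18, 10]

[95, 84, 76, 45, 1, 40, 2, 18, 10]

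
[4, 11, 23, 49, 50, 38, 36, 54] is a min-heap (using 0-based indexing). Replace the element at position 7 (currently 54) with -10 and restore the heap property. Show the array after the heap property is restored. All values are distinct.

set index 7 from 54 to -10 → [4, 11, 23, 49, 50, 38, 36, -10]
-10 < parent 49 at index 3, swap → [4, 11, 23, -10, 50, 38, 36, 49]
-10 < parent 11 at index 1, swap → [4, -10, 23, 11, 50, 38, 36, 49]
-10 < parent 4 at index 0, swap → [-10, 4, 23, 11, 50, 38, 36, 49]

[-10, 4, 23, 11, 50, 38, 36, 49]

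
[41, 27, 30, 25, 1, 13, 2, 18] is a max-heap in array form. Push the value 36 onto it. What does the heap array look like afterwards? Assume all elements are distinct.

[41, 36, 30, 27, 1, 13, 2, 18, 25]

append 36 at index 8 → [41, 27, 30, 25, 1, 13, 2, 18, 36]
36 > parent 25 at index 3, swap → [41, 27, 30, 36, 1, 13, 2, 18, 25]
36 > parent 27 at index 1, swap → [41, 36, 30, 27, 1, 13, 2, 18, 25]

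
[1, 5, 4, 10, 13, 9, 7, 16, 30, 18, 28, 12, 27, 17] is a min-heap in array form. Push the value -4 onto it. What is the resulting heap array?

append -4 at index 14 → [1, 5, 4, 10, 13, 9, 7, 16, 30, 18, 28, 12, 27, 17, -4]
-4 < parent 7 at index 6, swap → [1, 5, 4, 10, 13, 9, -4, 16, 30, 18, 28, 12, 27, 17, 7]
-4 < parent 4 at index 2, swap → [1, 5, -4, 10, 13, 9, 4, 16, 30, 18, 28, 12, 27, 17, 7]
-4 < parent 1 at index 0, swap → [-4, 5, 1, 10, 13, 9, 4, 16, 30, 18, 28, 12, 27, 17, 7]

[-4, 5, 1, 10, 13, 9, 4, 16, 30, 18, 28, 12, 27, 17, 7]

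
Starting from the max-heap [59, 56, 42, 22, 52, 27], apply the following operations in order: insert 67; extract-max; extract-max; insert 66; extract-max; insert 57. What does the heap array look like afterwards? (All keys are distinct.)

[57, 52, 56, 22, 27, 42]

insert 67:
  append 67 at index 6 → [59, 56, 42, 22, 52, 27, 67]
  67 > parent 42 at index 2, swap → [59, 56, 67, 22, 52, 27, 42]
  67 > parent 59 at index 0, swap → [67, 56, 59, 22, 52, 27, 42]
extract-max → returns 67:
  remove root 67; move last element 42 to root → [42, 56, 59, 22, 52, 27]
  42 vs larger child 59 at index 2, swap → [59, 56, 42, 22, 52, 27]
extract-max → returns 59:
  remove root 59; move last element 27 to root → [27, 56, 42, 22, 52]
  27 vs larger child 56 at index 1, swap → [56, 27, 42, 22, 52]
  27 vs larger child 52 at index 4, swap → [56, 52, 42, 22, 27]
insert 66:
  append 66 at index 5 → [56, 52, 42, 22, 27, 66]
  66 > parent 42 at index 2, swap → [56, 52, 66, 22, 27, 42]
  66 > parent 56 at index 0, swap → [66, 52, 56, 22, 27, 42]
extract-max → returns 66:
  remove root 66; move last element 42 to root → [42, 52, 56, 22, 27]
  42 vs larger child 56 at index 2, swap → [56, 52, 42, 22, 27]
insert 57:
  append 57 at index 5 → [56, 52, 42, 22, 27, 57]
  57 > parent 42 at index 2, swap → [56, 52, 57, 22, 27, 42]
  57 > parent 56 at index 0, swap → [57, 52, 56, 22, 27, 42]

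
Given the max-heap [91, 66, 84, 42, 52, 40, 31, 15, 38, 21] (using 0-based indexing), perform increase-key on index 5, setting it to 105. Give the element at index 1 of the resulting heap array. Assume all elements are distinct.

66

set index 5 from 40 to 105 → [91, 66, 84, 42, 52, 105, 31, 15, 38, 21]
105 > parent 84 at index 2, swap → [91, 66, 105, 42, 52, 84, 31, 15, 38, 21]
105 > parent 91 at index 0, swap → [105, 66, 91, 42, 52, 84, 31, 15, 38, 21]
resulting array: [105, 66, 91, 42, 52, 84, 31, 15, 38, 21]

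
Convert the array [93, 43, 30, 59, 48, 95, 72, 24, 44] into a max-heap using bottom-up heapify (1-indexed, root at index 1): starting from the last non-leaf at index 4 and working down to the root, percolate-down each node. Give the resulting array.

sift down from index 4: already satisfies heap property
sift down from index 3:
  30 vs larger child 95 at index 6, swap → [93, 43, 95, 59, 48, 30, 72, 24, 44]
sift down from index 2:
  43 vs larger child 59 at index 4, swap → [93, 59, 95, 43, 48, 30, 72, 24, 44]
  43 vs larger child 44 at index 9, swap → [93, 59, 95, 44, 48, 30, 72, 24, 43]
sift down from index 1:
  93 vs larger child 95 at index 3, swap → [95, 59, 93, 44, 48, 30, 72, 24, 43]

[95, 59, 93, 44, 48, 30, 72, 24, 43]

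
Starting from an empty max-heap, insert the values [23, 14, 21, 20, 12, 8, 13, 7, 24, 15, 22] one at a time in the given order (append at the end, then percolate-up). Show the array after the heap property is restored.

[24, 23, 21, 20, 22, 8, 13, 7, 14, 12, 15]

Insert 23:
  append 23 at index 0 → [23] (no swap needed)
Insert 14:
  append 14 at index 1 → [23, 14] (no swap needed)
Insert 21:
  append 21 at index 2 → [23, 14, 21] (no swap needed)
Insert 20:
  append 20 at index 3 → [23, 14, 21, 20]
  20 > parent 14 at index 1, swap → [23, 20, 21, 14]
Insert 12:
  append 12 at index 4 → [23, 20, 21, 14, 12] (no swap needed)
Insert 8:
  append 8 at index 5 → [23, 20, 21, 14, 12, 8] (no swap needed)
Insert 13:
  append 13 at index 6 → [23, 20, 21, 14, 12, 8, 13] (no swap needed)
Insert 7:
  append 7 at index 7 → [23, 20, 21, 14, 12, 8, 13, 7] (no swap needed)
Insert 24:
  append 24 at index 8 → [23, 20, 21, 14, 12, 8, 13, 7, 24]
  24 > parent 14 at index 3, swap → [23, 20, 21, 24, 12, 8, 13, 7, 14]
  24 > parent 20 at index 1, swap → [23, 24, 21, 20, 12, 8, 13, 7, 14]
  24 > parent 23 at index 0, swap → [24, 23, 21, 20, 12, 8, 13, 7, 14]
Insert 15:
  append 15 at index 9 → [24, 23, 21, 20, 12, 8, 13, 7, 14, 15]
  15 > parent 12 at index 4, swap → [24, 23, 21, 20, 15, 8, 13, 7, 14, 12]
Insert 22:
  append 22 at index 10 → [24, 23, 21, 20, 15, 8, 13, 7, 14, 12, 22]
  22 > parent 15 at index 4, swap → [24, 23, 21, 20, 22, 8, 13, 7, 14, 12, 15]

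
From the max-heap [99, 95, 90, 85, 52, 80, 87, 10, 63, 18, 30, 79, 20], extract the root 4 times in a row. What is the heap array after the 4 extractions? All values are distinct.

[85, 63, 80, 20, 52, 30, 79, 10, 18]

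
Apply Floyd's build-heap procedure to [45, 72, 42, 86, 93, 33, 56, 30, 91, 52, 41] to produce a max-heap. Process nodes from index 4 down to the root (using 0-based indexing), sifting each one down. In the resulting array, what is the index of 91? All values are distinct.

sift down from index 4: already satisfies heap property
sift down from index 3:
  86 vs larger child 91 at index 8, swap → [45, 72, 42, 91, 93, 33, 56, 30, 86, 52, 41]
sift down from index 2:
  42 vs larger child 56 at index 6, swap → [45, 72, 56, 91, 93, 33, 42, 30, 86, 52, 41]
sift down from index 1:
  72 vs larger child 93 at index 4, swap → [45, 93, 56, 91, 72, 33, 42, 30, 86, 52, 41]
sift down from index 0:
  45 vs larger child 93 at index 1, swap → [93, 45, 56, 91, 72, 33, 42, 30, 86, 52, 41]
  45 vs larger child 91 at index 3, swap → [93, 91, 56, 45, 72, 33, 42, 30, 86, 52, 41]
  45 vs larger child 86 at index 8, swap → [93, 91, 56, 86, 72, 33, 42, 30, 45, 52, 41]
resulting array: [93, 91, 56, 86, 72, 33, 42, 30, 45, 52, 41]

1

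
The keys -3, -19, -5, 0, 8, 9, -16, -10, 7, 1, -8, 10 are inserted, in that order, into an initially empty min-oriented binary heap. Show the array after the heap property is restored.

Insert -3:
  append -3 at index 0 → [-3] (no swap needed)
Insert -19:
  append -19 at index 1 → [-3, -19]
  -19 < parent -3 at index 0, swap → [-19, -3]
Insert -5:
  append -5 at index 2 → [-19, -3, -5] (no swap needed)
Insert 0:
  append 0 at index 3 → [-19, -3, -5, 0] (no swap needed)
Insert 8:
  append 8 at index 4 → [-19, -3, -5, 0, 8] (no swap needed)
Insert 9:
  append 9 at index 5 → [-19, -3, -5, 0, 8, 9] (no swap needed)
Insert -16:
  append -16 at index 6 → [-19, -3, -5, 0, 8, 9, -16]
  -16 < parent -5 at index 2, swap → [-19, -3, -16, 0, 8, 9, -5]
Insert -10:
  append -10 at index 7 → [-19, -3, -16, 0, 8, 9, -5, -10]
  -10 < parent 0 at index 3, swap → [-19, -3, -16, -10, 8, 9, -5, 0]
  -10 < parent -3 at index 1, swap → [-19, -10, -16, -3, 8, 9, -5, 0]
Insert 7:
  append 7 at index 8 → [-19, -10, -16, -3, 8, 9, -5, 0, 7] (no swap needed)
Insert 1:
  append 1 at index 9 → [-19, -10, -16, -3, 8, 9, -5, 0, 7, 1]
  1 < parent 8 at index 4, swap → [-19, -10, -16, -3, 1, 9, -5, 0, 7, 8]
Insert -8:
  append -8 at index 10 → [-19, -10, -16, -3, 1, 9, -5, 0, 7, 8, -8]
  -8 < parent 1 at index 4, swap → [-19, -10, -16, -3, -8, 9, -5, 0, 7, 8, 1]
Insert 10:
  append 10 at index 11 → [-19, -10, -16, -3, -8, 9, -5, 0, 7, 8, 1, 10] (no swap needed)

[-19, -10, -16, -3, -8, 9, -5, 0, 7, 8, 1, 10]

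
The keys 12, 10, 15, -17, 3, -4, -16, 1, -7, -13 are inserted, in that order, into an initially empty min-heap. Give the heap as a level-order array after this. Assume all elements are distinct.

Insert 12:
  append 12 at index 0 → [12] (no swap needed)
Insert 10:
  append 10 at index 1 → [12, 10]
  10 < parent 12 at index 0, swap → [10, 12]
Insert 15:
  append 15 at index 2 → [10, 12, 15] (no swap needed)
Insert -17:
  append -17 at index 3 → [10, 12, 15, -17]
  -17 < parent 12 at index 1, swap → [10, -17, 15, 12]
  -17 < parent 10 at index 0, swap → [-17, 10, 15, 12]
Insert 3:
  append 3 at index 4 → [-17, 10, 15, 12, 3]
  3 < parent 10 at index 1, swap → [-17, 3, 15, 12, 10]
Insert -4:
  append -4 at index 5 → [-17, 3, 15, 12, 10, -4]
  -4 < parent 15 at index 2, swap → [-17, 3, -4, 12, 10, 15]
Insert -16:
  append -16 at index 6 → [-17, 3, -4, 12, 10, 15, -16]
  -16 < parent -4 at index 2, swap → [-17, 3, -16, 12, 10, 15, -4]
Insert 1:
  append 1 at index 7 → [-17, 3, -16, 12, 10, 15, -4, 1]
  1 < parent 12 at index 3, swap → [-17, 3, -16, 1, 10, 15, -4, 12]
  1 < parent 3 at index 1, swap → [-17, 1, -16, 3, 10, 15, -4, 12]
Insert -7:
  append -7 at index 8 → [-17, 1, -16, 3, 10, 15, -4, 12, -7]
  -7 < parent 3 at index 3, swap → [-17, 1, -16, -7, 10, 15, -4, 12, 3]
  -7 < parent 1 at index 1, swap → [-17, -7, -16, 1, 10, 15, -4, 12, 3]
Insert -13:
  append -13 at index 9 → [-17, -7, -16, 1, 10, 15, -4, 12, 3, -13]
  -13 < parent 10 at index 4, swap → [-17, -7, -16, 1, -13, 15, -4, 12, 3, 10]
  -13 < parent -7 at index 1, swap → [-17, -13, -16, 1, -7, 15, -4, 12, 3, 10]

[-17, -13, -16, 1, -7, 15, -4, 12, 3, 10]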